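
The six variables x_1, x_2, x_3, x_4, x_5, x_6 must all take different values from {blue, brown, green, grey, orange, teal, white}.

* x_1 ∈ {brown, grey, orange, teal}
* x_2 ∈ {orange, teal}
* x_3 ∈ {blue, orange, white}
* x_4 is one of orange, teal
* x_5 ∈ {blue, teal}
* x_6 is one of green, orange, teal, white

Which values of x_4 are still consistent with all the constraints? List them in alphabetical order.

x_2 and x_4 between them cover only {orange, teal} — a naked pair. Remove those values from x_1, x_3, x_5, x_6.
x_5 has just one choice, so x_5 = blue. Strike blue from x_3.
x_3 has just one choice, so x_3 = white. So x_6 can't be white.
x_6 must be green (only option left).
No further eliminations apply; x_4 can still be any of orange, teal.

orange, teal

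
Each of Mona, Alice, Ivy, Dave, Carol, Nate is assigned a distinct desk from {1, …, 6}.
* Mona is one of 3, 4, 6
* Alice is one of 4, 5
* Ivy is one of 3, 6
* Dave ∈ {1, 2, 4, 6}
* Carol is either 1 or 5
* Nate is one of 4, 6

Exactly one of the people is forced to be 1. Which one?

Carol

The 6 variables draw from only 6 values {1, 2, 3, 4, 5, 6}, so each is used; only Dave can be 2, hence Dave = 2.
The 5 still-open variables draw from only 5 values {1, 3, 4, 5, 6}, so each is used; only Carol can be 1, hence Carol = 1.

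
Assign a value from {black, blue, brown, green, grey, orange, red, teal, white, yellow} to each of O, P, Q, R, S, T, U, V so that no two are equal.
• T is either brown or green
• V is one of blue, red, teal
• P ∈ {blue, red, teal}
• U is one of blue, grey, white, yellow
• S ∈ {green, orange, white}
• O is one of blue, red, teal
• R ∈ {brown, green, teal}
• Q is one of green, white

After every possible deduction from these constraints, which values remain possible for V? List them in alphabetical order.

blue, red, teal

O, P, V share exactly the 3 values {blue, red, teal}; by pigeonhole those values go to them, so strike blue, red, teal from R, U.
R and T share exactly the 2 values {brown, green}; by pigeonhole those values go to them, so strike brown, green from Q, S.
Q has just one choice, so Q = white. Strike white from S, U.
That leaves S = orange.
No further eliminations apply; V can still be any of blue, red, teal.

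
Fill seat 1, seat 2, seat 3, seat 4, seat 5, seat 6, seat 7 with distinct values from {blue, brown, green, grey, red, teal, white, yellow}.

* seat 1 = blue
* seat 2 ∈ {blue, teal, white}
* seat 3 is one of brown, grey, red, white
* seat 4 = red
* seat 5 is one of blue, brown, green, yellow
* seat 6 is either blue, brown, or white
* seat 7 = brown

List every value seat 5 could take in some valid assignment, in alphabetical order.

green, yellow

seat 1 has just one choice, so seat 1 = blue. Eliminate blue elsewhere: seat 2, seat 5, seat 6.
seat 4 must be red (only option left). Strike red from seat 3.
seat 7's domain is down to {brown}, so seat 7 = brown. Eliminate brown elsewhere: seat 3, seat 5, seat 6.
That leaves seat 6 = white. Strike white from seat 2, seat 3.
seat 2 has just one choice, so seat 2 = teal.
seat 3's domain is down to {grey}, so seat 3 = grey.
No further eliminations apply; seat 5 can still be any of green, yellow.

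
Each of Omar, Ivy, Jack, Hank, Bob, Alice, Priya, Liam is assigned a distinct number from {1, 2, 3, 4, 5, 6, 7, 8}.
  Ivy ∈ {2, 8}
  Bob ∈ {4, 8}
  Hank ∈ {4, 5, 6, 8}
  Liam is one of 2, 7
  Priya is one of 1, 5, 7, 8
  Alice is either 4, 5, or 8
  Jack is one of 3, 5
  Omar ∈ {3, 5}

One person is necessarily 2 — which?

Ivy

The 8 variables draw from only 8 values {1, 2, 3, 4, 5, 6, 7, 8}, so each is used; only Priya can be 1, hence Priya = 1.
The 7 still-open variables together cover exactly {2, 3, 4, 5, 6, 7, 8} — 7 values for 7 variables — and 6 appears only in Hank's list, so Hank = 6.
Among the 6 still-open variables, 7 fits only Liam (and all 6 values in {2, 3, 4, 5, 7, 8} must be used), so Liam = 7.
The 5 still-open variables together cover exactly {2, 3, 4, 5, 8} — 5 values for 5 variables — and 2 appears only in Ivy's list, so Ivy = 2.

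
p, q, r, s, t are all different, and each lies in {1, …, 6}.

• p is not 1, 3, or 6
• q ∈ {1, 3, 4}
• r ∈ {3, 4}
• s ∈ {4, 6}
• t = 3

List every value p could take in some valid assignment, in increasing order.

2, 5

t's domain is down to {3}, so t = 3. Eliminate 3 elsewhere: q, r.
r has just one choice, so r = 4. Strike 4 from p, q, s.
s must be 6 (only option left).
That leaves q = 1.
No further eliminations apply; p can still be any of 2, 5.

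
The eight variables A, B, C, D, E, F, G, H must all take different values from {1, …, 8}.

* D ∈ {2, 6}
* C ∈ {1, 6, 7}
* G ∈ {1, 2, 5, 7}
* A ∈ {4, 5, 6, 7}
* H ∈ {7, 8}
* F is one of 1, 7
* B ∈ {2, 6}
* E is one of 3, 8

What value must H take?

The 8 variables draw from only 8 values {1, 2, 3, 4, 5, 6, 7, 8}, so each is used; only E can be 3, hence E = 3.
The 7 still-open variables draw from only 7 values {1, 2, 4, 5, 6, 7, 8}, so each is used; only A can be 4, hence A = 4.
Among the 6 still-open variables, 5 fits only G (and all 6 values in {1, 2, 5, 6, 7, 8} must be used), so G = 5.
The 5 still-open variables together cover exactly {1, 2, 6, 7, 8} — 5 values for 5 variables — and 8 appears only in H's list, so H = 8.

8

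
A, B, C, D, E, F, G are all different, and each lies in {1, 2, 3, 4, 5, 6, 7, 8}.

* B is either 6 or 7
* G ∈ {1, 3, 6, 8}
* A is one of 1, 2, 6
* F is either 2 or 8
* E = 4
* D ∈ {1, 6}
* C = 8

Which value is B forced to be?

C's domain is down to {8}, so C = 8. Eliminate 8 elsewhere: F, G.
That leaves E = 4.
F's domain is down to {2}, so F = 2. So A can't be 2.
Among the 4 still-open variables, 3 fits only G (and all 4 values in {1, 3, 6, 7} must be used), so G = 3.
Among the 3 still-open variables, 7 fits only B (and all 3 values in {1, 6, 7} must be used), so B = 7.

7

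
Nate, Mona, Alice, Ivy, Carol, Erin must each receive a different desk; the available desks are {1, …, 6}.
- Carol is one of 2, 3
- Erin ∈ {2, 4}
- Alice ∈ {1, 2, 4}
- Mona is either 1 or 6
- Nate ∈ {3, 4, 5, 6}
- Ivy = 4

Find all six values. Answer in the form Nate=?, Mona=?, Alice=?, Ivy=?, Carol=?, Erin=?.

Nate=5, Mona=6, Alice=1, Ivy=4, Carol=3, Erin=2

Ivy must be 4 (only option left). Strike 4 from Nate, Alice, Erin.
Erin must be 2 (only option left). Remove 2 from Alice, Carol.
Alice's domain is down to {1}, so Alice = 1. Remove 1 from Mona.
Carol has just one choice, so Carol = 3. Remove 3 from Nate.
Mona's domain is down to {6}, so Mona = 6. Strike 6 from Nate.
Nate has just one choice, so Nate = 5.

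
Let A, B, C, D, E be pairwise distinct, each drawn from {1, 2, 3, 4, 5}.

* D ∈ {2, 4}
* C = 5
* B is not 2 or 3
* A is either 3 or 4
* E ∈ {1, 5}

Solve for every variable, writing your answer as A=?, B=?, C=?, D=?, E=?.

A=3, B=4, C=5, D=2, E=1

C has just one choice, so C = 5. Remove 5 from B, E.
E has just one choice, so E = 1. Eliminate 1 elsewhere: B.
B must be 4 (only option left). So A, D can't be 4.
D must be 2 (only option left).
A must be 3 (only option left).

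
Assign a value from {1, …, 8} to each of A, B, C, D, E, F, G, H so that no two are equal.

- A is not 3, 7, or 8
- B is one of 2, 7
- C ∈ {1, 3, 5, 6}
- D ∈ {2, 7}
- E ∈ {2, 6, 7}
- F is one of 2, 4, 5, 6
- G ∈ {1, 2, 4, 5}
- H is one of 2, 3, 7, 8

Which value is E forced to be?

6

The 8 variables together cover exactly {1, 2, 3, 4, 5, 6, 7, 8} — 8 values for 8 variables — and 8 appears only in H's list, so H = 8.
Among the 7 still-open variables, 3 fits only C (and all 7 values in {1, 2, 3, 4, 5, 6, 7} must be used), so C = 3.
The 2 variables B and D are confined to {2, 7}, which locks those values in; drop them from A, E, F, G.
So E = 6.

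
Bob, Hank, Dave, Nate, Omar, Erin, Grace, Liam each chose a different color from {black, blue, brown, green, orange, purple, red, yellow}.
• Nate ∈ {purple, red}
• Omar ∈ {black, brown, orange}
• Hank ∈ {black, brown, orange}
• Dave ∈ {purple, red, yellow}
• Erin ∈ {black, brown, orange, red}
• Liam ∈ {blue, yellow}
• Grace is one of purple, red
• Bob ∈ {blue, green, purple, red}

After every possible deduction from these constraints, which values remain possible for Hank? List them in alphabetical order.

The 8 variables draw from only 8 values {black, blue, brown, green, orange, purple, red, yellow}, so each is used; only Bob can be green, hence Bob = green.
The 7 still-open variables together cover exactly {black, blue, brown, orange, purple, red, yellow} — 7 values for 7 variables — and blue appears only in Liam's list, so Liam = blue.
Among the 6 still-open variables, yellow fits only Dave (and all 6 values in {black, brown, orange, purple, red, yellow} must be used), so Dave = yellow.
The 2 variables Nate and Grace are confined to {purple, red}, which locks those values in; drop them from Erin.
No further eliminations apply; Hank can still be any of black, brown, orange.

black, brown, orange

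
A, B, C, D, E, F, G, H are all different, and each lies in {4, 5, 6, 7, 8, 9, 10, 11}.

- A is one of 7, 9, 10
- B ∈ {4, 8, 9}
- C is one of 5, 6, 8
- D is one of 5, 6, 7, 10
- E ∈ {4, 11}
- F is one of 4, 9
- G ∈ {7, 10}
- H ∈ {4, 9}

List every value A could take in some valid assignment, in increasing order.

The 8 variables draw from only 8 values {4, 5, 6, 7, 8, 9, 10, 11}, so each is used; only E can be 11, hence E = 11.
F and H between them cover only {4, 9} — a naked pair. Remove those values from A, B.
B has just one choice, so B = 8. Remove 8 from C.
The 2 variables A and G are confined to {7, 10}, which locks those values in; drop them from D.
No further eliminations apply; A can still be any of 7, 10.

7, 10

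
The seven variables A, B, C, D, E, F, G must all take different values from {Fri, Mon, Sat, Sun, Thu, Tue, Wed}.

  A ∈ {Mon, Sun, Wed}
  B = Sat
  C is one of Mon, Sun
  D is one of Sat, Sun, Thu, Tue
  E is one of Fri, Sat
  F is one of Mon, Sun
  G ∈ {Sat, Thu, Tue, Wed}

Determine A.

Wed

B must be Sat (only option left). So D, E, G can't be Sat.
E's domain is down to {Fri}, so E = Fri.
The 2 variables C and F are confined to {Mon, Sun}, which locks those values in; drop them from A, D.
So A = Wed.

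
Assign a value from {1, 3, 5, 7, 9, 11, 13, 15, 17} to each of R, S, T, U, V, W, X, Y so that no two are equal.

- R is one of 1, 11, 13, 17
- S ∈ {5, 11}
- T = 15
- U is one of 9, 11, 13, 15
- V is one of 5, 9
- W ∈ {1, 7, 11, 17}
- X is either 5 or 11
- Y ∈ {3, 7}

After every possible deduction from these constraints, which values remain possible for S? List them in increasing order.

5, 11

T has just one choice, so T = 15. Eliminate 15 elsewhere: U.
The 2 variables S and X are confined to {5, 11}, which locks those values in; drop them from R, U, V, W.
V must be 9 (only option left). Strike 9 from U.
That leaves U = 13. Strike 13 from R.
No further eliminations apply; S can still be any of 5, 11.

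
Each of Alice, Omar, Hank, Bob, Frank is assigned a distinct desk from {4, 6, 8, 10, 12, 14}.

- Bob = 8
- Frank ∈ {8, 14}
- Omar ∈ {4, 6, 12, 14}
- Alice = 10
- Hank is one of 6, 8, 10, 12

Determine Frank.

Alice's domain is down to {10}, so Alice = 10. Strike 10 from Hank.
That leaves Bob = 8. Strike 8 from Hank, Frank.
So Frank = 14.

14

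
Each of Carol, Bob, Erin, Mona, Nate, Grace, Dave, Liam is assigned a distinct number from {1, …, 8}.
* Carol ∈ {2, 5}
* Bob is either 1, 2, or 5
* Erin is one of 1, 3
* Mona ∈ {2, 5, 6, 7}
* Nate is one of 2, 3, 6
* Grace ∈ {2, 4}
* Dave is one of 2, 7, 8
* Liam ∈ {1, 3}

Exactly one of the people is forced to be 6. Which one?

The 8 variables together cover exactly {1, 2, 3, 4, 5, 6, 7, 8} — 8 values for 8 variables — and 4 appears only in Grace's list, so Grace = 4.
The 7 still-open variables together cover exactly {1, 2, 3, 5, 6, 7, 8} — 7 values for 7 variables — and 8 appears only in Dave's list, so Dave = 8.
Among the 6 still-open variables, 7 fits only Mona (and all 6 values in {1, 2, 3, 5, 6, 7} must be used), so Mona = 7.
The 5 still-open variables together cover exactly {1, 2, 3, 5, 6} — 5 values for 5 variables — and 6 appears only in Nate's list, so Nate = 6.

Nate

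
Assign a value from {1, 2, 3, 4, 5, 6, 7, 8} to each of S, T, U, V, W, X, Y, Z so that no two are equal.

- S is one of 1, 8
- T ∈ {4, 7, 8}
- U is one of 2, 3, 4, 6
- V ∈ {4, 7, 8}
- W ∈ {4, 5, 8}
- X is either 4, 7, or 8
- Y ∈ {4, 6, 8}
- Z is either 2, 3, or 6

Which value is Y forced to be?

The 8 variables together cover exactly {1, 2, 3, 4, 5, 6, 7, 8} — 8 values for 8 variables — and 1 appears only in S's list, so S = 1.
The 7 still-open variables together cover exactly {2, 3, 4, 5, 6, 7, 8} — 7 values for 7 variables — and 5 appears only in W's list, so W = 5.
The 3 variables T, V, X are confined to {4, 7, 8}, which locks those values in; drop them from U, Y.
So Y = 6.

6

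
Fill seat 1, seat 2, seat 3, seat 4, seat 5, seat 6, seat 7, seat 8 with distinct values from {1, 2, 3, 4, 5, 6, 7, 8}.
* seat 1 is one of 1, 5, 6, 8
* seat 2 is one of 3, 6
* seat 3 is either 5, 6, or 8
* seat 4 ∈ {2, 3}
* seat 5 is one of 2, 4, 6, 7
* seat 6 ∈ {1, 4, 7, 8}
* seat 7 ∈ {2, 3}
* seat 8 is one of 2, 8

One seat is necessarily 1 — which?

seat 1

seat 4 and seat 7 share exactly the 2 values {2, 3}; by pigeonhole those values go to them, so strike 2, 3 from seat 2, seat 5, seat 8.
That leaves seat 2 = 6. Strike 6 from seat 1, seat 3, seat 5.
That leaves seat 8 = 8. Remove 8 from seat 1, seat 3, seat 6.
seat 3 must be 5 (only option left). Remove 5 from seat 1.
So 1 goes to seat 1.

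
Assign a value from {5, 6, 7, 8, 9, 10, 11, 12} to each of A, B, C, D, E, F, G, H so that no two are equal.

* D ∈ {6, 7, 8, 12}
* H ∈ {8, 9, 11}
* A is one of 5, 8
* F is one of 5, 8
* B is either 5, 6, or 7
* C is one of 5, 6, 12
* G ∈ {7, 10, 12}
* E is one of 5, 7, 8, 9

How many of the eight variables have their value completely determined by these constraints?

The 8 variables together cover exactly {5, 6, 7, 8, 9, 10, 11, 12} — 8 values for 8 variables — and 10 appears only in G's list, so G = 10.
The 7 still-open variables draw from only 7 values {5, 6, 7, 8, 9, 11, 12}, so each is used; only H can be 11, hence H = 11.
The 6 still-open variables together cover exactly {5, 6, 7, 8, 9, 12} — 6 values for 6 variables — and 9 appears only in E's list, so E = 9.
A and F share exactly the 2 values {5, 8}; by pigeonhole those values go to them, so strike 5, 8 from B, C, D.
Determined: E=9, G=10, H=11. The other variables each still have more than one consistent value. That makes 3.

3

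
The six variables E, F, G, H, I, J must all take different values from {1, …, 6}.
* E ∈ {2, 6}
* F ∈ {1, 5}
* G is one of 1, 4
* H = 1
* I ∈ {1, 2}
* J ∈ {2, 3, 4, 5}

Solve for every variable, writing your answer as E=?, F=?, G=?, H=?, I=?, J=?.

H's domain is down to {1}, so H = 1. Remove 1 from F, G, I.
I has just one choice, so I = 2. Remove 2 from E, J.
E has just one choice, so E = 6.
F has just one choice, so F = 5. So J can't be 5.
G has just one choice, so G = 4. Strike 4 from J.
J has just one choice, so J = 3.

E=6, F=5, G=4, H=1, I=2, J=3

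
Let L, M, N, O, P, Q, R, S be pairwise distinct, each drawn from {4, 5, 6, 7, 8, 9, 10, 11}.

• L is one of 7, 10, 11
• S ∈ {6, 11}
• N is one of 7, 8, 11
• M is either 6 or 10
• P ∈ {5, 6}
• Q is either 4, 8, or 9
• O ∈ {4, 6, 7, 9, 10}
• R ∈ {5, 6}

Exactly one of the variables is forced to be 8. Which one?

P and R share exactly the 2 values {5, 6}; by pigeonhole those values go to them, so strike 5, 6 from M, O, S.
M must be 10 (only option left). Strike 10 from L, O.
S's domain is down to {11}, so S = 11. Strike 11 from L, N.
L's domain is down to {7}, so L = 7. So N, O can't be 7.
So 8 goes to N.

N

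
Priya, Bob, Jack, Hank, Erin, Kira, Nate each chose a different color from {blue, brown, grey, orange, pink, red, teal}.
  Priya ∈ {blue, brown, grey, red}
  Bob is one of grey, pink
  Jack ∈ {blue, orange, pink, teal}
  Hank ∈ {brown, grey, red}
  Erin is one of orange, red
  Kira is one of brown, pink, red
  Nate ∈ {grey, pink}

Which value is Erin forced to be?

Among the 7 variables, teal fits only Jack (and all 7 values in {blue, brown, grey, orange, pink, red, teal} must be used), so Jack = teal.
The 6 still-open variables draw from only 6 values {blue, brown, grey, orange, pink, red}, so each is used; only Priya can be blue, hence Priya = blue.
The 5 still-open variables together cover exactly {brown, grey, orange, pink, red} — 5 values for 5 variables — and orange appears only in Erin's list, so Erin = orange.

orange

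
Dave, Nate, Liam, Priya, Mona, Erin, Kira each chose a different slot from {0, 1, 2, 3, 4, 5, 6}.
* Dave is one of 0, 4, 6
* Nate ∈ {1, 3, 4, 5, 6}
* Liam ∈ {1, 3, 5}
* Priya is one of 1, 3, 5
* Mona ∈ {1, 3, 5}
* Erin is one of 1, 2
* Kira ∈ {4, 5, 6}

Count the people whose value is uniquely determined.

Among the 7 variables, 0 fits only Dave (and all 7 values in {0, 1, 2, 3, 4, 5, 6} must be used), so Dave = 0.
Among the 6 still-open variables, 2 fits only Erin (and all 6 values in {1, 2, 3, 4, 5, 6} must be used), so Erin = 2.
Liam, Priya, Mona share exactly the 3 values {1, 3, 5}; by pigeonhole those values go to them, so strike 1, 3, 5 from Nate, Kira.
Determined: Dave=0, Erin=2. The other people each still have more than one consistent value. That makes 2.

2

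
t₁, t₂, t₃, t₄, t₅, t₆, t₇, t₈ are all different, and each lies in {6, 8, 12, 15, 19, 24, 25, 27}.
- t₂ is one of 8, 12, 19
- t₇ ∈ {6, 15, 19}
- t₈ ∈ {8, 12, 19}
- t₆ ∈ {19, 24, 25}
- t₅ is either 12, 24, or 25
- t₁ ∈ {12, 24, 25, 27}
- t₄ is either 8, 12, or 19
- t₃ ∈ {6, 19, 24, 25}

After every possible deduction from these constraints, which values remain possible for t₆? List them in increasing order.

The 8 variables together cover exactly {6, 8, 12, 15, 19, 24, 25, 27} — 8 values for 8 variables — and 15 appears only in t₇'s list, so t₇ = 15.
Among the 7 still-open variables, 6 fits only t₃ (and all 7 values in {6, 8, 12, 19, 24, 25, 27} must be used), so t₃ = 6.
The 6 still-open variables together cover exactly {8, 12, 19, 24, 25, 27} — 6 values for 6 variables — and 27 appears only in t₁'s list, so t₁ = 27.
t₂, t₄, t₈ between them cover only {8, 12, 19} — a naked triple. Remove those values from t₅, t₆.
No further eliminations apply; t₆ can still be any of 24, 25.

24, 25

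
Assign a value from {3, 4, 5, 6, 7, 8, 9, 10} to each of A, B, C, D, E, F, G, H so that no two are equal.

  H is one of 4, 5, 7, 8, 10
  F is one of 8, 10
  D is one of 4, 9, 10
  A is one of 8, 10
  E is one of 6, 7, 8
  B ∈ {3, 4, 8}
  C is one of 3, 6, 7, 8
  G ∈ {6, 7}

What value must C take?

The 8 variables draw from only 8 values {3, 4, 5, 6, 7, 8, 9, 10}, so each is used; only H can be 5, hence H = 5.
The 7 still-open variables together cover exactly {3, 4, 6, 7, 8, 9, 10} — 7 values for 7 variables — and 9 appears only in D's list, so D = 9.
Among the 6 still-open variables, 4 fits only B (and all 6 values in {3, 4, 6, 7, 8, 10} must be used), so B = 4.
The 5 still-open variables draw from only 5 values {3, 6, 7, 8, 10}, so each is used; only C can be 3, hence C = 3.

3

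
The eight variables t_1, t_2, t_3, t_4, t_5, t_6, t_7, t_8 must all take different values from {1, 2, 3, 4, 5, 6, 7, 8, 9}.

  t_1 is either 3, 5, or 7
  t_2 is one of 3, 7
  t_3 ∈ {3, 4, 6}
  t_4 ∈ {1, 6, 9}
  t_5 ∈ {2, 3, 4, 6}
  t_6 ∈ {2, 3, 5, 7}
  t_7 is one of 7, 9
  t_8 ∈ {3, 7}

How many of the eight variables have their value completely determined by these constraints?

4

Among the 8 variables, 1 fits only t_4 (and all 8 values in {1, 2, 3, 4, 5, 6, 7, 9} must be used), so t_4 = 1.
The 7 still-open variables together cover exactly {2, 3, 4, 5, 6, 7, 9} — 7 values for 7 variables — and 9 appears only in t_7's list, so t_7 = 9.
The 2 variables t_2 and t_8 are confined to {3, 7}, which locks those values in; drop them from t_1, t_3, t_5, t_6.
t_1's domain is down to {5}, so t_1 = 5. Eliminate 5 elsewhere: t_6.
t_6's domain is down to {2}, so t_6 = 2. So t_5 can't be 2.
Determined: t_1=5, t_4=1, t_6=2, t_7=9. The other variables each still have more than one consistent value. That makes 4.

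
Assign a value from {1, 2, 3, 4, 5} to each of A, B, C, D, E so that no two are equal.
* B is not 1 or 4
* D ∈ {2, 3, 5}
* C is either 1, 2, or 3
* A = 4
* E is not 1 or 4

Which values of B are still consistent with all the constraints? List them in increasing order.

A's domain is down to {4}, so A = 4.
The 4 still-open variables draw from only 4 values {1, 2, 3, 5}, so each is used; only C can be 1, hence C = 1.
No further eliminations apply; B can still be any of 2, 3, 5.

2, 3, 5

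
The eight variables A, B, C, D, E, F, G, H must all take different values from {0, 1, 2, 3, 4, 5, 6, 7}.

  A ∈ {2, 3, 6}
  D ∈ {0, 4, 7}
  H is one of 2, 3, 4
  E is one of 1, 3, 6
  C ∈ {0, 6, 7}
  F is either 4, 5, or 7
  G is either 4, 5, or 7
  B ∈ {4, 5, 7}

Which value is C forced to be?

Among the 8 variables, 1 fits only E (and all 8 values in {0, 1, 2, 3, 4, 5, 6, 7} must be used), so E = 1.
B, F, G between them cover only {4, 5, 7} — a naked triple. Remove those values from C, D, H.
D must be 0 (only option left). Remove 0 from C.
So C = 6.

6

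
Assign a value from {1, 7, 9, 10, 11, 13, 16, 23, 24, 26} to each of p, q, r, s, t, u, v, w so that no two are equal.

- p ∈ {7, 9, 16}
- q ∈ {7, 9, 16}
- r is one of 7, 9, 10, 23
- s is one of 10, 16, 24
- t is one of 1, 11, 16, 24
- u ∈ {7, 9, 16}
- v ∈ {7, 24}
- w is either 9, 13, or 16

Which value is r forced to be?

23

The 3 variables p, q, u are confined to {7, 9, 16}, which locks those values in; drop them from r, s, t, v, w.
v must be 24 (only option left). So s, t can't be 24.
w's domain is down to {13}, so w = 13.
s's domain is down to {10}, so s = 10. So r can't be 10.
So r = 23.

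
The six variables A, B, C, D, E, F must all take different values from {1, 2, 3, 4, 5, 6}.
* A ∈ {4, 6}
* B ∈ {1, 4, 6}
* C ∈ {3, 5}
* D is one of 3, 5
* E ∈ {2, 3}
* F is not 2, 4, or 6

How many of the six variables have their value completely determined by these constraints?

2

Among the 6 variables, 2 fits only E (and all 6 values in {1, 2, 3, 4, 5, 6} must be used), so E = 2.
The 2 variables C and D are confined to {3, 5}, which locks those values in; drop them from F.
That leaves F = 1. Remove 1 from B.
Determined: E=2, F=1. The other variables each still have more than one consistent value. That makes 2.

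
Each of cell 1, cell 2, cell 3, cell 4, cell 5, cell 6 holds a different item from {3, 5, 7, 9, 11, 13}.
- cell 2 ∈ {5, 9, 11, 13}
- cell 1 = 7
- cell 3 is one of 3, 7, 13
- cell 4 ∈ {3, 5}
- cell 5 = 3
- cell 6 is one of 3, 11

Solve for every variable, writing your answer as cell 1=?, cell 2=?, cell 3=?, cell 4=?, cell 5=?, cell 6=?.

cell 1 has just one choice, so cell 1 = 7. So cell 3 can't be 7.
That leaves cell 5 = 3. Remove 3 from cell 3, cell 4, cell 6.
cell 6 must be 11 (only option left). Remove 11 from cell 2.
cell 3 must be 13 (only option left). Strike 13 from cell 2.
That leaves cell 4 = 5. So cell 2 can't be 5.
cell 2 must be 9 (only option left).

cell 1=7, cell 2=9, cell 3=13, cell 4=5, cell 5=3, cell 6=11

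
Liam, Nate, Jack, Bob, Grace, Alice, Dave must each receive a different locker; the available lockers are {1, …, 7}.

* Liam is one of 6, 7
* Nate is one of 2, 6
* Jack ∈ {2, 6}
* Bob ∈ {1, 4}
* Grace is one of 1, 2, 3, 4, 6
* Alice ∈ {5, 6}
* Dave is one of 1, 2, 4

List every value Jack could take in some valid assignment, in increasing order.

2, 6

The 7 variables together cover exactly {1, 2, 3, 4, 5, 6, 7} — 7 values for 7 variables — and 3 appears only in Grace's list, so Grace = 3.
The 6 still-open variables together cover exactly {1, 2, 4, 5, 6, 7} — 6 values for 6 variables — and 5 appears only in Alice's list, so Alice = 5.
Among the 5 still-open variables, 7 fits only Liam (and all 5 values in {1, 2, 4, 6, 7} must be used), so Liam = 7.
Nate and Jack between them cover only {2, 6} — a naked pair. Remove those values from Dave.
No further eliminations apply; Jack can still be any of 2, 6.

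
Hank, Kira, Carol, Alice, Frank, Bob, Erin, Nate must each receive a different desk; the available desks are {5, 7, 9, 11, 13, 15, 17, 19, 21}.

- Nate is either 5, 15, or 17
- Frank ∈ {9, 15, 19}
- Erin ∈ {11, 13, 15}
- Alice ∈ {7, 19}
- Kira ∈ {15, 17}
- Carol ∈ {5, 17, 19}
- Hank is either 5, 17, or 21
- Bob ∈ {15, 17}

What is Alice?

7

Kira and Bob between them cover only {15, 17} — a naked pair. Remove those values from Hank, Carol, Frank, Erin, Nate.
Nate's domain is down to {5}, so Nate = 5. So Hank, Carol can't be 5.
Hank has just one choice, so Hank = 21.
Carol must be 19 (only option left). Remove 19 from Alice, Frank.
So Alice = 7.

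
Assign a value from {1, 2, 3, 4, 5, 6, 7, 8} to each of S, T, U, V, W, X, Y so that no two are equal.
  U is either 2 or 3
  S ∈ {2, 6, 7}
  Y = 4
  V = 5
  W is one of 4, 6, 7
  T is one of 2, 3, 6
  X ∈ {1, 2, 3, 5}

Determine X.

V's domain is down to {5}, so V = 5. Remove 5 from X.
That leaves Y = 4. So W can't be 4.
Among the 5 still-open variables, 1 fits only X (and all 5 values in {1, 2, 3, 6, 7} must be used), so X = 1.

1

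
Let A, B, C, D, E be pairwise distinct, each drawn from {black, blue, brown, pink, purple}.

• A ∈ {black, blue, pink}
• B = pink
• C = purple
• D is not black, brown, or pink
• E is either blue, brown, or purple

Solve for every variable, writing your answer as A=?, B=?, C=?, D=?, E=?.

A=black, B=pink, C=purple, D=blue, E=brown

B must be pink (only option left). So A can't be pink.
That leaves C = purple. Strike purple from D, E.
D's domain is down to {blue}, so D = blue. So A, E can't be blue.
E has just one choice, so E = brown.
A's domain is down to {black}, so A = black.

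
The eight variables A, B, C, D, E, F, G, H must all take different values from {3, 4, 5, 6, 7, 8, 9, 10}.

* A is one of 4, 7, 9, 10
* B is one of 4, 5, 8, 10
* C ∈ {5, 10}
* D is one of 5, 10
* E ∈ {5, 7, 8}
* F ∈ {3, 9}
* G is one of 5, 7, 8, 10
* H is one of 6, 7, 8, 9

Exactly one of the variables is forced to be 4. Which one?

The 8 variables draw from only 8 values {3, 4, 5, 6, 7, 8, 9, 10}, so each is used; only F can be 3, hence F = 3.
Among the 7 still-open variables, 6 fits only H (and all 7 values in {4, 5, 6, 7, 8, 9, 10} must be used), so H = 6.
Among the 6 still-open variables, 9 fits only A (and all 6 values in {4, 5, 7, 8, 9, 10} must be used), so A = 9.
Among the 5 still-open variables, 4 fits only B (and all 5 values in {4, 5, 7, 8, 10} must be used), so B = 4.

B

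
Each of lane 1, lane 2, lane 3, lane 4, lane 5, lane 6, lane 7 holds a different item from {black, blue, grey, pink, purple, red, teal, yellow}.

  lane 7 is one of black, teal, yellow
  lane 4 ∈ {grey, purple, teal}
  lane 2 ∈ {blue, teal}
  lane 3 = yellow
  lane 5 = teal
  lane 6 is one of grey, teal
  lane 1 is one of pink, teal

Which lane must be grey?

lane 6

lane 3's domain is down to {yellow}, so lane 3 = yellow. Eliminate yellow elsewhere: lane 7.
lane 5 must be teal (only option left). Strike teal from lane 1, lane 2, lane 4, lane 6, lane 7.
So grey goes to lane 6.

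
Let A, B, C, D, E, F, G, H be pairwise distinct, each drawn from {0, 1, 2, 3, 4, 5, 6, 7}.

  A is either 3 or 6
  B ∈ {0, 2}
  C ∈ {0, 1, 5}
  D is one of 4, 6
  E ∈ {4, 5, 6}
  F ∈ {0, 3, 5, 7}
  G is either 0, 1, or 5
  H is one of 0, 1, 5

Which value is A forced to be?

The 8 variables together cover exactly {0, 1, 2, 3, 4, 5, 6, 7} — 8 values for 8 variables — and 2 appears only in B's list, so B = 2.
The 7 still-open variables together cover exactly {0, 1, 3, 4, 5, 6, 7} — 7 values for 7 variables — and 7 appears only in F's list, so F = 7.
The 6 still-open variables together cover exactly {0, 1, 3, 4, 5, 6} — 6 values for 6 variables — and 3 appears only in A's list, so A = 3.

3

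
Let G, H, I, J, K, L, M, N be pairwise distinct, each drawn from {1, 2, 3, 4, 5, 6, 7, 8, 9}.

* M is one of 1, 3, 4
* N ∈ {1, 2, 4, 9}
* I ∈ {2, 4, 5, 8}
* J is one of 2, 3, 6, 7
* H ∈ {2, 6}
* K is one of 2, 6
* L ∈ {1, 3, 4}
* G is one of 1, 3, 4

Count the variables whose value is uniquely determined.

H and K share exactly the 2 values {2, 6}; by pigeonhole those values go to them, so strike 2, 6 from I, J, N.
G, L, M share exactly the 3 values {1, 3, 4}; by pigeonhole those values go to them, so strike 1, 3, 4 from I, J, N.
J must be 7 (only option left).
N's domain is down to {9}, so N = 9.
Determined: J=7, N=9. The other variables each still have more than one consistent value. That makes 2.

2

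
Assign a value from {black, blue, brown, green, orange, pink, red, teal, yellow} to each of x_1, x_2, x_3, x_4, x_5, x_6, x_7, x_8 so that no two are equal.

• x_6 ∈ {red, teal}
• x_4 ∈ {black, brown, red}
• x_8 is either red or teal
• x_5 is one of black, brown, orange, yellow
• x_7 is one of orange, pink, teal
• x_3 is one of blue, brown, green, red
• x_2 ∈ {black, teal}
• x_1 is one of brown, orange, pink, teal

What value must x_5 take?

yellow

x_6 and x_8 share exactly the 2 values {red, teal}; by pigeonhole those values go to them, so strike red, teal from x_1, x_2, x_3, x_4, x_7.
x_2 has just one choice, so x_2 = black. Remove black from x_4, x_5.
x_4 must be brown (only option left). Eliminate brown elsewhere: x_1, x_3, x_5.
x_1 and x_7 between them cover only {orange, pink} — a naked pair. Remove those values from x_5.
So x_5 = yellow.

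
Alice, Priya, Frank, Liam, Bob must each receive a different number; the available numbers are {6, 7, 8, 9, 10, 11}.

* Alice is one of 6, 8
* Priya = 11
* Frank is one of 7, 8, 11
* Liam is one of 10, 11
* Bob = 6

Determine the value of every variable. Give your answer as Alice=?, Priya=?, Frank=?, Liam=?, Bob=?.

Alice=8, Priya=11, Frank=7, Liam=10, Bob=6

Priya must be 11 (only option left). So Frank, Liam can't be 11.
Liam has just one choice, so Liam = 10.
Bob's domain is down to {6}, so Bob = 6. Strike 6 from Alice.
That leaves Alice = 8. Strike 8 from Frank.
Frank has just one choice, so Frank = 7.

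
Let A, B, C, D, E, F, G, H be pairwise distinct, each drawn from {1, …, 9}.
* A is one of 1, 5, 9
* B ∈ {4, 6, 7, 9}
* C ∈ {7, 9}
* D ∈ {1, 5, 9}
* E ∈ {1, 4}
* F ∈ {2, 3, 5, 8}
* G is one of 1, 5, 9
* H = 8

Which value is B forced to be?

6

H has just one choice, so H = 8. So F can't be 8.
A, D, G between them cover only {1, 5, 9} — a naked triple. Remove those values from B, C, E, F.
C has just one choice, so C = 7. Remove 7 from B.
That leaves E = 4. Strike 4 from B.
So B = 6.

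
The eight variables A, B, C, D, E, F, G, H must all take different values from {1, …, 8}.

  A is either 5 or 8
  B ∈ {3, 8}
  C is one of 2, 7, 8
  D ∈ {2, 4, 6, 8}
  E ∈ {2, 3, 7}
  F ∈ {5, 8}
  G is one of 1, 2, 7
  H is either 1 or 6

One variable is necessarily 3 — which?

B

The 8 variables together cover exactly {1, 2, 3, 4, 5, 6, 7, 8} — 8 values for 8 variables — and 4 appears only in D's list, so D = 4.
The 7 still-open variables together cover exactly {1, 2, 3, 5, 6, 7, 8} — 7 values for 7 variables — and 6 appears only in H's list, so H = 6.
Among the 6 still-open variables, 1 fits only G (and all 6 values in {1, 2, 3, 5, 7, 8} must be used), so G = 1.
A and F between them cover only {5, 8} — a naked pair. Remove those values from B, C.
So 3 goes to B.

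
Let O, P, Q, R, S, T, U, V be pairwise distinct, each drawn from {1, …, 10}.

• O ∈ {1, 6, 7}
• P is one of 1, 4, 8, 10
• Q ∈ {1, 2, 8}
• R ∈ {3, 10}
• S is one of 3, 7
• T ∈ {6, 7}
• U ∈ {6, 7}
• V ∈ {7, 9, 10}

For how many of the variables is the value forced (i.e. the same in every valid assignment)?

The 2 variables T and U are confined to {6, 7}, which locks those values in; drop them from O, S, V.
O must be 1 (only option left). Remove 1 from P, Q.
S's domain is down to {3}, so S = 3. Remove 3 from R.
R has just one choice, so R = 10. Remove 10 from P, V.
V must be 9 (only option left).
Determined: O=1, R=10, S=3, V=9. The other variables each still have more than one consistent value. That makes 4.

4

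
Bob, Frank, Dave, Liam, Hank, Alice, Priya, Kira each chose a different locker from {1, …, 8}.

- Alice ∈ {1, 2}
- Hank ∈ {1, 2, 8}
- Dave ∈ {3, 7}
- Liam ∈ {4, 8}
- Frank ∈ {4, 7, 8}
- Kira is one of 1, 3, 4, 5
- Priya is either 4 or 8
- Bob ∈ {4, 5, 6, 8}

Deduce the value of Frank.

Among the 8 variables, 6 fits only Bob (and all 8 values in {1, 2, 3, 4, 5, 6, 7, 8} must be used), so Bob = 6.
The 7 still-open variables draw from only 7 values {1, 2, 3, 4, 5, 7, 8}, so each is used; only Kira can be 5, hence Kira = 5.
Among the 6 still-open variables, 3 fits only Dave (and all 6 values in {1, 2, 3, 4, 7, 8} must be used), so Dave = 3.
The 5 still-open variables together cover exactly {1, 2, 4, 7, 8} — 5 values for 5 variables — and 7 appears only in Frank's list, so Frank = 7.

7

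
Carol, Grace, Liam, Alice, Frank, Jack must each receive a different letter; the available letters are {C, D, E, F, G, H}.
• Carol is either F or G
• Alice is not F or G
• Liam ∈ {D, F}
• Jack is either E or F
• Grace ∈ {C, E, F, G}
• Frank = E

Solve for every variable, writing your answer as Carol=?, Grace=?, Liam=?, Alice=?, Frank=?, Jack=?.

Frank has just one choice, so Frank = E. Eliminate E elsewhere: Grace, Alice, Jack.
That leaves Jack = F. Strike F from Carol, Grace, Liam.
Carol must be G (only option left). Strike G from Grace.
That leaves Grace = C. Eliminate C elsewhere: Alice.
Liam must be D (only option left). Remove D from Alice.
Alice has just one choice, so Alice = H.

Carol=G, Grace=C, Liam=D, Alice=H, Frank=E, Jack=F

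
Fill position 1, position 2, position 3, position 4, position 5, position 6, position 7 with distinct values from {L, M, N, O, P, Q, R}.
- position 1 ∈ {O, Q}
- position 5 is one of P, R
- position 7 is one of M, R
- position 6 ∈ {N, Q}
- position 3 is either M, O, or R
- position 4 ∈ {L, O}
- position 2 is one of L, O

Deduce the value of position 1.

The 7 variables draw from only 7 values {L, M, N, O, P, Q, R}, so each is used; only position 6 can be N, hence position 6 = N.
The 6 still-open variables together cover exactly {L, M, O, P, Q, R} — 6 values for 6 variables — and P appears only in position 5's list, so position 5 = P.
Among the 5 still-open variables, Q fits only position 1 (and all 5 values in {L, M, O, Q, R} must be used), so position 1 = Q.

Q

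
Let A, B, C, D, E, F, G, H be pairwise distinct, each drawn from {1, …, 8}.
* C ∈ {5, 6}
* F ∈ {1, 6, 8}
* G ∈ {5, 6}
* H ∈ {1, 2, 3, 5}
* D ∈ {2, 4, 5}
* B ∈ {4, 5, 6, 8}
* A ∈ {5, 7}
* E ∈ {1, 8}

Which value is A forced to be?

7

Among the 8 variables, 3 fits only H (and all 8 values in {1, 2, 3, 4, 5, 6, 7, 8} must be used), so H = 3.
The 7 still-open variables together cover exactly {1, 2, 4, 5, 6, 7, 8} — 7 values for 7 variables — and 2 appears only in D's list, so D = 2.
The 6 still-open variables together cover exactly {1, 4, 5, 6, 7, 8} — 6 values for 6 variables — and 4 appears only in B's list, so B = 4.
The 5 still-open variables draw from only 5 values {1, 5, 6, 7, 8}, so each is used; only A can be 7, hence A = 7.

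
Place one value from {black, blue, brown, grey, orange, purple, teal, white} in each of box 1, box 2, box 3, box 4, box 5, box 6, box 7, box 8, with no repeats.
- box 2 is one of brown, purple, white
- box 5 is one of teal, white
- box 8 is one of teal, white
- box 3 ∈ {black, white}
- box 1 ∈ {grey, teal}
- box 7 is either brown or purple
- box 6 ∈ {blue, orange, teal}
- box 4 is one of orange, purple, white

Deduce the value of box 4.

The 8 variables together cover exactly {black, blue, brown, grey, orange, purple, teal, white} — 8 values for 8 variables — and black appears only in box 3's list, so box 3 = black.
The 7 still-open variables draw from only 7 values {blue, brown, grey, orange, purple, teal, white}, so each is used; only box 6 can be blue, hence box 6 = blue.
Among the 6 still-open variables, grey fits only box 1 (and all 6 values in {brown, grey, orange, purple, teal, white} must be used), so box 1 = grey.
The 5 still-open variables together cover exactly {brown, orange, purple, teal, white} — 5 values for 5 variables — and orange appears only in box 4's list, so box 4 = orange.

orange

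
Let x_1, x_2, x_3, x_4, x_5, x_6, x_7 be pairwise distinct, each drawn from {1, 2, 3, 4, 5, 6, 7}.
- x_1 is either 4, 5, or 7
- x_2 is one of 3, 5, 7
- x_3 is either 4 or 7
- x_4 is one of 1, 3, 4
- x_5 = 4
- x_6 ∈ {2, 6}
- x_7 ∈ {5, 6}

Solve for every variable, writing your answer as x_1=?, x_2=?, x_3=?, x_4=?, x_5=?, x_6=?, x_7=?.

x_5 must be 4 (only option left). Strike 4 from x_1, x_3, x_4.
That leaves x_3 = 7. Remove 7 from x_1, x_2.
x_1's domain is down to {5}, so x_1 = 5. Remove 5 from x_2, x_7.
x_2's domain is down to {3}, so x_2 = 3. Strike 3 from x_4.
x_4 has just one choice, so x_4 = 1.
x_7 must be 6 (only option left). Eliminate 6 elsewhere: x_6.
That leaves x_6 = 2.

x_1=5, x_2=3, x_3=7, x_4=1, x_5=4, x_6=2, x_7=6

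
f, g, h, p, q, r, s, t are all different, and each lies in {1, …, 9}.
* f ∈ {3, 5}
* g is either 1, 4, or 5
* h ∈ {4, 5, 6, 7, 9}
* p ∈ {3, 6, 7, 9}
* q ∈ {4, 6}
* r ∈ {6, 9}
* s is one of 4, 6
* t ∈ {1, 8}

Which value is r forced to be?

The 8 variables together cover exactly {1, 3, 4, 5, 6, 7, 8, 9} — 8 values for 8 variables — and 8 appears only in t's list, so t = 8.
Among the 7 still-open variables, 1 fits only g (and all 7 values in {1, 3, 4, 5, 6, 7, 9} must be used), so g = 1.
The 2 variables q and s are confined to {4, 6}, which locks those values in; drop them from h, p, r.
So r = 9.

9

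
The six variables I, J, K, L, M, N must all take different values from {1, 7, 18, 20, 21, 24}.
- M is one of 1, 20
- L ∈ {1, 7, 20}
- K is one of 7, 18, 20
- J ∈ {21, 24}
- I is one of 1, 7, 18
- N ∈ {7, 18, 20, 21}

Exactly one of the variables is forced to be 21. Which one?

N

The 6 variables together cover exactly {1, 7, 18, 20, 21, 24} — 6 values for 6 variables — and 24 appears only in J's list, so J = 24.
The 5 still-open variables draw from only 5 values {1, 7, 18, 20, 21}, so each is used; only N can be 21, hence N = 21.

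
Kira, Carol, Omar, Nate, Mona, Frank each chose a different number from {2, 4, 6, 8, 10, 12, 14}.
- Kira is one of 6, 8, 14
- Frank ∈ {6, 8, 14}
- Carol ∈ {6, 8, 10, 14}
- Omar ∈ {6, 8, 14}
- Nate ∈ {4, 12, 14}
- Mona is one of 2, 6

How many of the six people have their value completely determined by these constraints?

The 3 variables Kira, Omar, Frank are confined to {6, 8, 14}, which locks those values in; drop them from Carol, Nate, Mona.
Carol has just one choice, so Carol = 10.
Mona must be 2 (only option left).
Determined: Carol=10, Mona=2. The other people each still have more than one consistent value. That makes 2.

2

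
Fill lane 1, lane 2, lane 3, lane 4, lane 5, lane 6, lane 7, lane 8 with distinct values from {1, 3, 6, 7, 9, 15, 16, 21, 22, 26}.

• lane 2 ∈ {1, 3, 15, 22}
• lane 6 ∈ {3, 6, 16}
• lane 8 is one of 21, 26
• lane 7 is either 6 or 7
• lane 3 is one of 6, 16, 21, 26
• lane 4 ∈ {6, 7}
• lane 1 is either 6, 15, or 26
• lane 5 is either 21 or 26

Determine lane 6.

lane 4 and lane 7 share exactly the 2 values {6, 7}; by pigeonhole those values go to them, so strike 6, 7 from lane 1, lane 3, lane 6.
The 2 variables lane 5 and lane 8 are confined to {21, 26}, which locks those values in; drop them from lane 1, lane 3.
That leaves lane 1 = 15. Strike 15 from lane 2.
lane 3's domain is down to {16}, so lane 3 = 16. Strike 16 from lane 6.
So lane 6 = 3.

3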